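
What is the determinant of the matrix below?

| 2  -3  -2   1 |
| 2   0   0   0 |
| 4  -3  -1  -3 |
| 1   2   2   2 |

32

Expand along row 2 (it has 3 zeros):
  − (2) · M_21   where M_21 = det([-3 -2 1; -3 -1 -3; 2 2 2]) = -16
det = (-1)·(2)·(-16) = 32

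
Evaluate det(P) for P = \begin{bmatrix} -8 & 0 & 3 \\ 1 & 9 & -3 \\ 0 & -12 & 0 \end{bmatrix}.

The determinant is 252.

Expand along row 3:
  − (-12) · |-8 3; 1 -3| = −(-12)·(24 − 3) = 252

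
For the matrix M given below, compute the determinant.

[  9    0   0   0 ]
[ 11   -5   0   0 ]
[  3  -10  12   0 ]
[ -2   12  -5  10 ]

M is lower triangular, so det(M) is the product of the diagonal entries:
det = (9) · (-5) · (12) · (10) = -5400

-5400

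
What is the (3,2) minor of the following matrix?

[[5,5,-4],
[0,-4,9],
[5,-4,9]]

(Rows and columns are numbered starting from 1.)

The minor is 45.

Delete row 3 and column 2; the remaining 2×2 submatrix is [5 -4; 0 9].
Its determinant is 5·9 − (-4)·0 = 45.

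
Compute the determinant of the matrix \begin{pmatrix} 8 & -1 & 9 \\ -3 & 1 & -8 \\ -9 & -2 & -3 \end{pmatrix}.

Expand along column 1:
  + 8 · |1 -8; -2 -3| = 8·(-3 − 16) = -152
  − (-3) · |-1 9; -2 -3| = −(-3)·(3 − (-18)) = 63
  + (-9) · |-1 9; 1 -8| = (-9)·(8 − 9) = 9
Sum: (-152) + (63) + (9) = -80

-80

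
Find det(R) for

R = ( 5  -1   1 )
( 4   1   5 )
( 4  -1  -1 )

Expand along row 1:
  + 5 · |1 5; -1 -1| = 5·(-1 − (-5)) = 20
  − (-1) · |4 5; 4 -1| = −(-1)·(-4 − 20) = -24
  + 1 · |4 1; 4 -1| = 1·(-4 − 4) = -8
Sum: (20) + (-24) + (-8) = -12

det(R) = -12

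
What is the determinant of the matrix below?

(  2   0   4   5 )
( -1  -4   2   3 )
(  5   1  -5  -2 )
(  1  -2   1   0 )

-273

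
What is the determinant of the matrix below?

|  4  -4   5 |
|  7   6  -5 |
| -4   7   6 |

737

Expand along column 1:
  + 4 · |6 -5; 7 6| = 4·(36 − (-35)) = 284
  − 7 · |-4 5; 7 6| = −7·(-24 − 35) = 413
  + (-4) · |-4 5; 6 -5| = (-4)·(20 − 30) = 40
Sum: (284) + (413) + (40) = 737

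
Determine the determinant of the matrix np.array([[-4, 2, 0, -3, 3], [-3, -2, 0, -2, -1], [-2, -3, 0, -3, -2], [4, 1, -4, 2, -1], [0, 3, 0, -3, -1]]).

Expand along column 3 (it has 4 zeros):
  − (-4) · M_43   where M_43 = det([-4 2 -3 3; -3 -2 -2 -1; -2 -3 -3 -2; 0 3 -3 -1]) = 103
det = (-1)·(-4)·(103) = 412

412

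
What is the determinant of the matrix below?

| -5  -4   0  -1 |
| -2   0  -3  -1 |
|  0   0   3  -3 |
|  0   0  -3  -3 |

The matrix is block upper-triangular with a 2×2 block and a 2×2 block on the diagonal, so its determinant equals the product of the determinants of the diagonal blocks.
det of the 2×2 block = -8
det of the 2×2 block = -18
det = (-8)·(-18) = 144

144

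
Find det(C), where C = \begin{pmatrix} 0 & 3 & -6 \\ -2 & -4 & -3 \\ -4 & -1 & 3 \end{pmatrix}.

|C| = 138

Expand along row 1:
  − 3 · |-2 -3; -4 3| = −3·(-6 − 12) = 54
  + (-6) · |-2 -4; -4 -1| = (-6)·(2 − 16) = 84
Sum: (54) + (84) = 138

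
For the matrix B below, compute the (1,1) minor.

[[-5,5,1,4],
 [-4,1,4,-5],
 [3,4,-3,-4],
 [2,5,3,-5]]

Delete row 1 and column 1; the remaining 3×3 submatrix is [1 4 -5; 4 -3 -4; 5 3 -5].
Its determinant is -108.

-108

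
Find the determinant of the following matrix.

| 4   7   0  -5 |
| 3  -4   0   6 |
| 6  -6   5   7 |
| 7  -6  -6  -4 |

The determinant is 3322.

Expand along column 3 (it has 2 zeros):
  + (5) · M_33   where M_33 = det([4 7 -5; 3 -4 6; 7 -6 -4]) = 536
  − (-6) · M_43   where M_43 = det([4 7 -5; 3 -4 6; 6 -6 7]) = 107
det = (+1)·(5)·(536) + (-1)·(-6)·(107) = 3322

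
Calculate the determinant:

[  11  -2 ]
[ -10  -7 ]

-97

det = 11·(-7) − (-2)·(-10) = -77 − 20 = -97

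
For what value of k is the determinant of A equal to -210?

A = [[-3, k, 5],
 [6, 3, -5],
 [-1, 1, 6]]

k = 6

Expanding along the row containing k, det(A) is linear in k: det(A) = (-31)·k + (-24).
Set (-31)·k + (-24) = -210  ⇒  (-31)·k = -186  ⇒  k = 6.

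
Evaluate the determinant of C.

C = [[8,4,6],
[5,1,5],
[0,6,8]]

Expand along column 1:
  + 8 · |1 5; 6 8| = 8·(8 − 30) = -176
  − 5 · |4 6; 6 8| = −5·(32 − 36) = 20
Sum: (-176) + (20) = -156

-156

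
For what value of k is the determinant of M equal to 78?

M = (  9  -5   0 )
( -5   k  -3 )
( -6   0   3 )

Expanding along the row containing k, det(M) is linear in k: det(M) = (27)·k + (-165).
Set (27)·k + (-165) = 78  ⇒  (27)·k = 243  ⇒  k = 9.

9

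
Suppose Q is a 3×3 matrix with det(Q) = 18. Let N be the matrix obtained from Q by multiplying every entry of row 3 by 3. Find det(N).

Scaling one row by 3 multiplies the determinant by 3.
det(N) = (3)·(18) = 54

|N| = 54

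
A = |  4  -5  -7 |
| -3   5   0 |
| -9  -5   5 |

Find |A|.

Expand along row 2:
  − (-3) · |-5 -7; -5 5| = −(-3)·(-25 − 35) = -180
  + 5 · |4 -7; -9 5| = 5·(20 − 63) = -215
Sum: (-180) + (-215) = -395

-395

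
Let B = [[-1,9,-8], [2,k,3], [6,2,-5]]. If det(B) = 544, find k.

6

Expanding along the row containing k, det(B) is linear in k: det(B) = (53)·k + (226).
Set (53)·k + (226) = 544  ⇒  (53)·k = 318  ⇒  k = 6.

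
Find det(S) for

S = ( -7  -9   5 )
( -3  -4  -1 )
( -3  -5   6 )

|S| = 29

Expand along row 1:
  + (-7) · |-4 -1; -5 6| = (-7)·(-24 − 5) = 203
  − (-9) · |-3 -1; -3 6| = −(-9)·(-18 − 3) = -189
  + 5 · |-3 -4; -3 -5| = 5·(15 − 12) = 15
Sum: (203) + (-189) + (15) = 29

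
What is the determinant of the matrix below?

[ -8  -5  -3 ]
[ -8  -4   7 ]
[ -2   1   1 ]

166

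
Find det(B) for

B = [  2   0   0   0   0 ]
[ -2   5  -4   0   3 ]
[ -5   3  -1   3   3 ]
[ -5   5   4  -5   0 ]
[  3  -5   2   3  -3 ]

Expand along row 1 (it has 4 zeros):
  + (2) · M_11   where M_11 = det([5 -4 0 3; 3 -1 3 3; 5 4 -5 0; -5 2 3 -3]) = 237
det = (+1)·(2)·(237) = 474

|B| = 474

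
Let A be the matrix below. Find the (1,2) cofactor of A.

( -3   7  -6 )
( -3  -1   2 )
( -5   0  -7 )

Delete row 1 and column 2; the remaining 2×2 submatrix is [-3 2; -5 -7].
Its determinant is (-3)·(-7) − 2·(-5) = 31.
The cofactor carries sign (−1)^(1+2) = −1, so C_{1,2} = −(31) = -31.

The cofactor is -31.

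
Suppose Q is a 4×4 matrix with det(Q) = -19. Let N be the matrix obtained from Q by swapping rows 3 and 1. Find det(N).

Swapping two rows multiplies the determinant by −1.
det(N) = (-1)·(-19) = 19

19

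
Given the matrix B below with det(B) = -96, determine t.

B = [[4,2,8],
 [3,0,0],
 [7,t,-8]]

t = -6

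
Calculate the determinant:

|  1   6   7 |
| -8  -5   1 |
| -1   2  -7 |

-456

Expand along column 1:
  + 1 · |-5 1; 2 -7| = 1·(35 − 2) = 33
  − (-8) · |6 7; 2 -7| = −(-8)·(-42 − 14) = -448
  + (-1) · |6 7; -5 1| = (-1)·(6 − (-35)) = -41
Sum: (33) + (-448) + (-41) = -456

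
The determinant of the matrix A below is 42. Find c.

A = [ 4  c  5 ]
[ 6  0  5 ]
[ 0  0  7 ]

c = -1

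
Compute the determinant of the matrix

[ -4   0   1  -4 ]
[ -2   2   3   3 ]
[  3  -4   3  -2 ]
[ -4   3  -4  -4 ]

Expand along row 1 (it has 1 zero):
  + (-4) · M_11   where M_11 = det([2 3 3; -4 3 -2; 3 -4 -4]) = -85
  + (1) · M_13   where M_13 = det([-2 2 3; 3 -4 -2; -4 3 -4]) = -25
  − (-4) · M_14   where M_14 = det([-2 2 3; 3 -4 3; -4 3 -4]) = -35
det = (+1)·(-4)·(-85) + (+1)·(1)·(-25) + (-1)·(-4)·(-35) = 175

The determinant is 175.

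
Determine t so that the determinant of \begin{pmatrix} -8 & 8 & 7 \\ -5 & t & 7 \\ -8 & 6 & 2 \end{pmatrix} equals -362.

-3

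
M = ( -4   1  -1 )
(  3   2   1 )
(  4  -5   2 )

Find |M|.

|M| = -15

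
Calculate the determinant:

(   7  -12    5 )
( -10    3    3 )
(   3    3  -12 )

Expand along row 1:
  + 7 · |3 3; 3 -12| = 7·(-36 − 9) = -315
  − (-12) · |-10 3; 3 -12| = −(-12)·(120 − 9) = 1332
  + 5 · |-10 3; 3 3| = 5·(-30 − 9) = -195
Sum: (-315) + (1332) + (-195) = 822

822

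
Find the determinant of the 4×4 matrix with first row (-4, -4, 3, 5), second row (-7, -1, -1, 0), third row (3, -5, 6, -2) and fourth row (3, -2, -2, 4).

1181

Expand along row 2 (it has 1 zero):
  − (-7) · M_21   where M_21 = det([-4 3 5; -5 6 -2; -2 -2 4]) = 102
  + (-1) · M_22   where M_22 = det([-4 3 5; 3 6 -2; 3 -2 4]) = -254
  − (-1) · M_23   where M_23 = det([-4 -4 5; 3 -5 -2; 3 -2 4]) = 213
det = (-1)·(-7)·(102) + (+1)·(-1)·(-254) + (-1)·(-1)·(213) = 1181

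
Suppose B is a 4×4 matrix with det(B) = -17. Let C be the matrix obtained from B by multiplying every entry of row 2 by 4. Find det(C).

-68

Scaling one row by 4 multiplies the determinant by 4.
det(C) = (4)·(-17) = -68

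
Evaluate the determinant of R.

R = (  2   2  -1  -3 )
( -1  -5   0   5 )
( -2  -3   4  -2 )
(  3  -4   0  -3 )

4

Expand along column 3 (it has 2 zeros):
  + (-1) · M_13   where M_13 = det([-1 -5 5; -2 -3 -2; 3 -4 -3]) = 144
  + (4) · M_33   where M_33 = det([2 2 -3; -1 -5 5; 3 -4 -3]) = 37
det = (+1)·(-1)·(144) + (+1)·(4)·(37) = 4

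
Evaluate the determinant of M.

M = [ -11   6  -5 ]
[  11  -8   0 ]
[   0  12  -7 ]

Expand along column 1:
  + (-11) · |-8 0; 12 -7| = (-11)·(56 − 0) = -616
  − 11 · |6 -5; 12 -7| = −11·(-42 − (-60)) = -198
Sum: (-616) + (-198) = -814

-814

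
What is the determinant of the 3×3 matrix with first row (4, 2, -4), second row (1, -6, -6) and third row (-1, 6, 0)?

Expand along row 3:
  + (-1) · |2 -4; -6 -6| = (-1)·(-12 − 24) = 36
  − 6 · |4 -4; 1 -6| = −6·(-24 − (-4)) = 120
Sum: (36) + (120) = 156

The determinant is 156.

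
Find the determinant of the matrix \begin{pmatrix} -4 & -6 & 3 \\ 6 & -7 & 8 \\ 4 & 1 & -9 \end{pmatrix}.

Expand along row 1:
  + (-4) · |-7 8; 1 -9| = (-4)·(63 − 8) = -220
  − (-6) · |6 8; 4 -9| = −(-6)·(-54 − 32) = -516
  + 3 · |6 -7; 4 1| = 3·(6 − (-28)) = 102
Sum: (-220) + (-516) + (102) = -634

-634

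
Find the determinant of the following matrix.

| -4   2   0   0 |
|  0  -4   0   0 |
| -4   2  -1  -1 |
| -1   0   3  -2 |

80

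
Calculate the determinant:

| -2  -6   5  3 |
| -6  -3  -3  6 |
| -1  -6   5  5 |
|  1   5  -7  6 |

Expand along row 1:
  + (-2) · M_11   where M_11 = det([-3 -3 6; -6 5 5; 5 -7 6]) = -276
  − (-6) · M_12   where M_12 = det([-6 -3 6; -1 5 5; 1 -7 6]) = -411
  + (5) · M_13   where M_13 = det([-6 -3 6; -1 -6 5; 1 5 6]) = 339
  − (3) · M_14   where M_14 = det([-6 -3 -3; -1 -6 5; 1 5 -7]) = -99
det = (+1)·(-2)·(-276) + (-1)·(-6)·(-411) + (+1)·(5)·(339) + (-1)·(3)·(-99) = 78

The determinant is 78.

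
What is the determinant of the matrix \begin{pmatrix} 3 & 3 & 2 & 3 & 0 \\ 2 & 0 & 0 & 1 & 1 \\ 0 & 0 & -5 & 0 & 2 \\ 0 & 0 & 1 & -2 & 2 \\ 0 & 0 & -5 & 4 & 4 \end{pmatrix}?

-408

The matrix is block upper-triangular with a 2×2 block and a 3×3 block on the diagonal, so its determinant equals the product of the determinants of the diagonal blocks.
det of the 2×2 block = -6
det of the 3×3 block = 68
det = (-6)·(68) = -408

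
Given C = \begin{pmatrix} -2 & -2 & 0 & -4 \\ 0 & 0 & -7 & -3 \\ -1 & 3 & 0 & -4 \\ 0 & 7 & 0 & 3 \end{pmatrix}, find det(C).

Expand along column 3 (it has 3 zeros):
  − (-7) · M_23   where M_23 = det([-2 -2 -4; -1 3 -4; 0 7 3]) = -52
det = (-1)·(-7)·(-52) = -364

det(C) = -364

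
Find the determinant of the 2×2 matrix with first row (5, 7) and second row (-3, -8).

det = 5·(-8) − 7·(-3) = -40 − (-21) = -19

-19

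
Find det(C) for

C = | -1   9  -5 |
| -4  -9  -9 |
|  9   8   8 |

det(C) = -686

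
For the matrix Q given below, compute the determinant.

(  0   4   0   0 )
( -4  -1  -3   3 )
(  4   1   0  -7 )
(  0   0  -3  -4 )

det(Q) = 0

Expand along row 1 (it has 3 zeros):
  − (4) · M_12   where M_12 = det([-4 -3 3; 4 0 -7; 0 -3 -4]) = 0
det = (-1)·(4)·(0) = 0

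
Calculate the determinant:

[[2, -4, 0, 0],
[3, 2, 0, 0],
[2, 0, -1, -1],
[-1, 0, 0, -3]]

The matrix is block lower-triangular with a 2×2 block and a 2×2 block on the diagonal, so its determinant equals the product of the determinants of the diagonal blocks.
det of the 2×2 block = 16
det of the 2×2 block = 3
det = (16)·(3) = 48

48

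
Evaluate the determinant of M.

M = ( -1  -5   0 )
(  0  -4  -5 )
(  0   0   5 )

M is upper triangular, so det(M) is the product of the diagonal entries:
det = (-1) · (-4) · (5) = 20

|M| = 20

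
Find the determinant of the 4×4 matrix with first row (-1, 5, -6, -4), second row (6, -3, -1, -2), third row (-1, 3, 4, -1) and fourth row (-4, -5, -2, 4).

Expand along row 1:
  + (-1) · M_11   where M_11 = det([-3 -1 -2; 3 4 -1; -5 -2 4]) = -63
  − (5) · M_12   where M_12 = det([6 -1 -2; -1 4 -1; -4 -2 4]) = 40
  + (-6) · M_13   where M_13 = det([6 -3 -2; -1 3 -1; -4 -5 4]) = -16
  − (-4) · M_14   where M_14 = det([6 -3 -1; -1 3 4; -4 -5 -2]) = 121
det = (+1)·(-1)·(-63) + (-1)·(5)·(40) + (+1)·(-6)·(-16) + (-1)·(-4)·(121) = 443

443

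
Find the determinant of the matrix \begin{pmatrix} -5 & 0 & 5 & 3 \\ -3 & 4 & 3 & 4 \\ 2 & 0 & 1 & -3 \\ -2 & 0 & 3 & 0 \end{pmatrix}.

Expand along column 2 (it has 3 zeros):
  + (4) · M_22   where M_22 = det([-5 5 3; 2 1 -3; -2 3 0]) = 9
det = (+1)·(4)·(9) = 36

36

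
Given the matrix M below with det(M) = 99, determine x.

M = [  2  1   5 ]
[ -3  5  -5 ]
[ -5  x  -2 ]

x = 5

Expanding along the row containing x, det(M) is linear in x: det(M) = (-5)·x + (124).
Set (-5)·x + (124) = 99  ⇒  (-5)·x = -25  ⇒  x = 5.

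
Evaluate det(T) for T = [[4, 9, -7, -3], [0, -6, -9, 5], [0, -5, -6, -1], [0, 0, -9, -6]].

|T| = 1332

Expand along column 1 (it has 3 zeros):
  + (4) · M_11   where M_11 = det([-6 -9 5; -5 -6 -1; 0 -9 -6]) = 333
det = (+1)·(4)·(333) = 1332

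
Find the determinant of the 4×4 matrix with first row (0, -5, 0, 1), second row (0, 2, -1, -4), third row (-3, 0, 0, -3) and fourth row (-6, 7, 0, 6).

Expand along column 3 (it has 3 zeros):
  − (-1) · M_23   where M_23 = det([0 -5 1; -3 0 -3; -6 7 6]) = -201
det = (-1)·(-1)·(-201) = -201

-201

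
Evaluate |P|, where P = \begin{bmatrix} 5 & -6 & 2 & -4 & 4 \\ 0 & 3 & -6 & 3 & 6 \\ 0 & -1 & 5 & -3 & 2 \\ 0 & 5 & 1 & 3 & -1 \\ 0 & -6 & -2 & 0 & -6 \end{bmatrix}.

Expand along column 1 (it has 4 zeros):
  + (5) · M_11   where M_11 = det([3 -6 3 6; -1 5 -3 2; 5 1 3 -1; -6 -2 0 -6]) = 414
det = (+1)·(5)·(414) = 2070

|P| = 2070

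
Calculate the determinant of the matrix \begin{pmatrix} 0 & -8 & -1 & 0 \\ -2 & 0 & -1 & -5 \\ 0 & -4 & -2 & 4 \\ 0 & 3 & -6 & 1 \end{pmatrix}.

-384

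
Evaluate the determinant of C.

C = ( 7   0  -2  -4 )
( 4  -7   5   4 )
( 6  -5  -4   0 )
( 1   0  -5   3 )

|C| = 1413

Expand along column 2 (it has 2 zeros):
  + (-7) · M_22   where M_22 = det([7 -2 -4; 6 -4 0; 1 -5 3]) = 56
  − (-5) · M_32   where M_32 = det([7 -2 -4; 4 5 4; 1 -5 3]) = 361
det = (+1)·(-7)·(56) + (-1)·(-5)·(361) = 1413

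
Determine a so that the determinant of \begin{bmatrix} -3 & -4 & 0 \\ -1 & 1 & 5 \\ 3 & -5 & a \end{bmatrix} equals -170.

Expanding along the row containing a, det(A) is linear in a: det(A) = (-7)·a + (-135).
Set (-7)·a + (-135) = -170  ⇒  (-7)·a = -35  ⇒  a = 5.

a = 5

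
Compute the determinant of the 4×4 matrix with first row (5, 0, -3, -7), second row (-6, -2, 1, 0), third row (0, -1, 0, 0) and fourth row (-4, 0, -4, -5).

-131

Expand along row 3 (it has 3 zeros):
  − (-1) · M_32   where M_32 = det([5 -3 -7; -6 1 0; -4 -4 -5]) = -131
det = (-1)·(-1)·(-131) = -131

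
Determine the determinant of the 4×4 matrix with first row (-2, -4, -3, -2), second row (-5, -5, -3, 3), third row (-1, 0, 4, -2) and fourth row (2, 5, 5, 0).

The determinant is 87.

Expand along row 3 (it has 1 zero):
  + (-1) · M_31   where M_31 = det([-4 -3 -2; -5 -3 3; 5 5 0]) = 35
  + (4) · M_33   where M_33 = det([-2 -4 -2; -5 -5 3; 2 5 0]) = 36
  − (-2) · M_34   where M_34 = det([-2 -4 -3; -5 -5 -3; 2 5 5]) = -11
det = (+1)·(-1)·(35) + (+1)·(4)·(36) + (-1)·(-2)·(-11) = 87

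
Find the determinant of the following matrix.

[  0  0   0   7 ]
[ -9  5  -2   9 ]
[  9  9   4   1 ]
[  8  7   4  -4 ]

Expand along row 1 (it has 3 zeros):
  − (7) · M_14   where M_14 = det([-9 5 -2; 9 9 4; 8 7 4]) = -74
det = (-1)·(7)·(-74) = 518

518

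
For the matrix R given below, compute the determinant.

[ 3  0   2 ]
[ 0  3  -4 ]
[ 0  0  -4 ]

-36

R is upper triangular, so det(R) is the product of the diagonal entries:
det = (3) · (3) · (-4) = -36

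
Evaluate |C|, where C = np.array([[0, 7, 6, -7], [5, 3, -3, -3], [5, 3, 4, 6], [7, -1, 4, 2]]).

The determinant is 3742.

Expand along row 1 (it has 1 zero):
  − (7) · M_12   where M_12 = det([5 -3 -3; 5 4 6; 7 4 2]) = -152
  + (6) · M_13   where M_13 = det([5 3 -3; 5 3 6; 7 -1 2]) = 234
  − (-7) · M_14   where M_14 = det([5 3 -3; 5 3 4; 7 -1 4]) = 182
det = (-1)·(7)·(-152) + (+1)·(6)·(234) + (-1)·(-7)·(182) = 3742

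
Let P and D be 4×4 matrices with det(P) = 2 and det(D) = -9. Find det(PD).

-18

det(PD) = det(P)·det(D) = (2)·(-9) = -18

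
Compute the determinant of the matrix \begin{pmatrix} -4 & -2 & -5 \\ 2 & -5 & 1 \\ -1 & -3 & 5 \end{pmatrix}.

The determinant is 165.

Expand along column 1:
  + (-4) · |-5 1; -3 5| = (-4)·(-25 − (-3)) = 88
  − 2 · |-2 -5; -3 5| = −2·(-10 − 15) = 50
  + (-1) · |-2 -5; -5 1| = (-1)·(-2 − 25) = 27
Sum: (88) + (50) + (27) = 165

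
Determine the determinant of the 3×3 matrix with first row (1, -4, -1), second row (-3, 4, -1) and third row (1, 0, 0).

Expand along row 3:
  + 1 · |-4 -1; 4 -1| = 1·(4 − (-4)) = 8

8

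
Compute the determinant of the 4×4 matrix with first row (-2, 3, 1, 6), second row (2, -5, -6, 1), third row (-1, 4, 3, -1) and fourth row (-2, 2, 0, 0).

114

Expand along row 4 (it has 2 zeros):
  − (-2) · M_41   where M_41 = det([3 1 6; -5 -6 1; 4 3 -1]) = 62
  + (2) · M_42   where M_42 = det([-2 1 6; 2 -6 1; -1 3 -1]) = -5
det = (-1)·(-2)·(62) + (+1)·(2)·(-5) = 114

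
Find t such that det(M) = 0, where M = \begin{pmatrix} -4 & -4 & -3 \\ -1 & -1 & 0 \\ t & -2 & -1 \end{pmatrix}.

Expanding along the row containing t, det(M) is linear in t: det(M) = (-3)·t + (-6).
Set (-3)·t + (-6) = 0  ⇒  (-3)·t = 6  ⇒  t = -2.

t = -2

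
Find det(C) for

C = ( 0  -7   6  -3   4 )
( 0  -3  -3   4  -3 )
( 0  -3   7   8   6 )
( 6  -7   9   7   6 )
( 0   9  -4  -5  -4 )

det(C) = 5640

Expand along column 1 (it has 4 zeros):
  − (6) · M_41   where M_41 = det([-7 6 -3 4; -3 -3 4 -3; -3 7 8 6; 9 -4 -5 -4]) = -940
det = (-1)·(6)·(-940) = 5640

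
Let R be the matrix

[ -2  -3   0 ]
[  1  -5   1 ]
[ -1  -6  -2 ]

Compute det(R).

The determinant is -35.

Expand along column 3:
  − 1 · |-2 -3; -1 -6| = −1·(12 − 3) = -9
  + (-2) · |-2 -3; 1 -5| = (-2)·(10 − (-3)) = -26
Sum: (-9) + (-26) = -35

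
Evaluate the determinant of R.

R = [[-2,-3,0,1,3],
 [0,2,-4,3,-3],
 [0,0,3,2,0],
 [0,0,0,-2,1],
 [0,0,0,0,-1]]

R is upper triangular, so det(R) is the product of the diagonal entries:
det = (-2) · (2) · (3) · (-2) · (-1) = -24

|R| = -24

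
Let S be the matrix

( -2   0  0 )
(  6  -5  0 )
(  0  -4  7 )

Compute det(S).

The determinant is 70.

S is lower triangular, so det(S) is the product of the diagonal entries:
det = (-2) · (-5) · (7) = 70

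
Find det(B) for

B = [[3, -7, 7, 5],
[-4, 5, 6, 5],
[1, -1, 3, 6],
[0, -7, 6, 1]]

Expand along row 4 (it has 1 zero):
  + (-7) · M_42   where M_42 = det([3 7 5; -4 6 5; 1 3 6]) = 176
  − (6) · M_43   where M_43 = det([3 -7 5; -4 5 5; 1 -1 6]) = -103
  + (1) · M_44   where M_44 = det([3 -7 7; -4 5 6; 1 -1 3]) = -70
det = (+1)·(-7)·(176) + (-1)·(6)·(-103) + (+1)·(1)·(-70) = -684

-684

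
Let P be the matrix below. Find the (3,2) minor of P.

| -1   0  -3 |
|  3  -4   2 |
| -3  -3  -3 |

Delete row 3 and column 2; the remaining 2×2 submatrix is [-1 -3; 3 2].
Its determinant is (-1)·2 − (-3)·3 = 7.

7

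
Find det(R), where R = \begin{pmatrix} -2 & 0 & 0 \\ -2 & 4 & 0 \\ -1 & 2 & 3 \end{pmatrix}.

R is lower triangular, so det(R) is the product of the diagonal entries:
det = (-2) · (4) · (3) = -24

-24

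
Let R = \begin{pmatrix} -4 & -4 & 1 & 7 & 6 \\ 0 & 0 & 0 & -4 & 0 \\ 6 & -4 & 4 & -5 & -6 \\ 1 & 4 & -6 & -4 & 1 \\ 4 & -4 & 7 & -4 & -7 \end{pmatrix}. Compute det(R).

Expand along row 2 (it has 4 zeros):
  + (-4) · M_24   where M_24 = det([-4 -4 1 6; 6 -4 4 -6; 1 4 -6 1; 4 -4 7 -7]) = 68
det = (+1)·(-4)·(68) = -272

-272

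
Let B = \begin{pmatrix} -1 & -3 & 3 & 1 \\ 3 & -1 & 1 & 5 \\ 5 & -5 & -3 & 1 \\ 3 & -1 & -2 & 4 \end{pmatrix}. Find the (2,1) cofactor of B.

-94

Delete row 2 and column 1; the remaining 3×3 submatrix is [-3 3 1; -5 -3 1; -1 -2 4].
Its determinant is 94.
The cofactor carries sign (−1)^(2+1) = −1, so C_{2,1} = −(94) = -94.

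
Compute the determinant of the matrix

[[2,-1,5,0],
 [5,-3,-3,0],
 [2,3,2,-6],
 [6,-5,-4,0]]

-258

Expand along column 4 (it has 3 zeros):
  − (-6) · M_34   where M_34 = det([2 -1 5; 5 -3 -3; 6 -5 -4]) = -43
det = (-1)·(-6)·(-43) = -258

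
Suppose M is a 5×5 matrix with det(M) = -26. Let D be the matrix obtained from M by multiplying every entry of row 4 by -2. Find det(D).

det(D) = 52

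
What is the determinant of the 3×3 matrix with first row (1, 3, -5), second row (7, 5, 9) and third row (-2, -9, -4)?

Expand along column 1:
  + 1 · |5 9; -9 -4| = 1·(-20 − (-81)) = 61
  − 7 · |3 -5; -9 -4| = −7·(-12 − 45) = 399
  + (-2) · |3 -5; 5 9| = (-2)·(27 − (-25)) = -104
Sum: (61) + (399) + (-104) = 356

356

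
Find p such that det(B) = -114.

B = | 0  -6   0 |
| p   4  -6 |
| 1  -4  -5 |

Expanding along the row containing p, det(B) is linear in p: det(B) = (-30)·p + (36).
Set (-30)·p + (36) = -114  ⇒  (-30)·p = -150  ⇒  p = 5.

p = 5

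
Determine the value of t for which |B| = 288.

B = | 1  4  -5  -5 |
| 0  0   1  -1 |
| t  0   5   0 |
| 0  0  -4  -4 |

-9

Expanding along the column containing t, det(B) is linear in t: det(B) = (-32)·t + (0).
Set (-32)·t + (0) = 288  ⇒  (-32)·t = 288  ⇒  t = -9.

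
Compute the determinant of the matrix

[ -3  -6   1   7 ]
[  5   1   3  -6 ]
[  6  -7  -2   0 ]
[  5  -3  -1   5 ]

Expand along row 3 (it has 1 zero):
  + (6) · M_31   where M_31 = det([-6 1 7; 1 3 -6; -3 -1 5]) = 15
  − (-7) · M_32   where M_32 = det([-3 1 7; 5 3 -6; 5 -1 5]) = -222
  + (-2) · M_33   where M_33 = det([-3 -6 7; 5 1 -6; 5 -3 5]) = 229
det = (+1)·(6)·(15) + (-1)·(-7)·(-222) + (+1)·(-2)·(229) = -1922

-1922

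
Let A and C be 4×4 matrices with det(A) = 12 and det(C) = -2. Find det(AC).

det(AC) = det(A)·det(C) = (12)·(-2) = -24

-24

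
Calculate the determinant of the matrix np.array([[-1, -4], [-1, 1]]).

det = (-1)·1 − (-4)·(-1) = -1 − 4 = -5

-5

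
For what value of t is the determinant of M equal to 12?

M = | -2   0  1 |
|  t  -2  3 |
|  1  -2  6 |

1

Expanding along the column containing t, det(M) is linear in t: det(M) = (-2)·t + (14).
Set (-2)·t + (14) = 12  ⇒  (-2)·t = -2  ⇒  t = 1.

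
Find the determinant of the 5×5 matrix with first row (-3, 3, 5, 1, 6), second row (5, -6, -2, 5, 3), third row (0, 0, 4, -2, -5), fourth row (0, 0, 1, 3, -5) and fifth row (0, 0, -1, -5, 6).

-48

The matrix is block upper-triangular with a 2×2 block and a 3×3 block on the diagonal, so its determinant equals the product of the determinants of the diagonal blocks.
det of the 2×2 block = 3
det of the 3×3 block = -16
det = (3)·(-16) = -48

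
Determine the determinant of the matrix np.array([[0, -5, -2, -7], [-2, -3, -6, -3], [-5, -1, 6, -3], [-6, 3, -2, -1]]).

1104

Expand along row 1 (it has 1 zero):
  − (-5) · M_12   where M_12 = det([-2 -6 -3; -5 6 -3; -6 -2 -1]) = -192
  + (-2) · M_13   where M_13 = det([-2 -3 -3; -5 -1 -3; -6 3 -1]) = 4
  − (-7) · M_14   where M_14 = det([-2 -3 -6; -5 -1 6; -6 3 -2]) = 296
det = (-1)·(-5)·(-192) + (+1)·(-2)·(4) + (-1)·(-7)·(296) = 1104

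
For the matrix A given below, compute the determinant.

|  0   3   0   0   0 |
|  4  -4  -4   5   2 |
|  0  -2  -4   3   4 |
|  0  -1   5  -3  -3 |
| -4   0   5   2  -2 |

Expand along row 1 (it has 4 zeros):
  − (3) · M_12   where M_12 = det([4 -4 5 2; 0 -4 3 4; 0 5 -3 -3; -4 5 2 -2]) = 236
det = (-1)·(3)·(236) = -708

-708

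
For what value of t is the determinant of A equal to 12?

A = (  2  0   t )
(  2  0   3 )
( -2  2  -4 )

6

Expanding along the row containing t, det(A) is linear in t: det(A) = (4)·t + (-12).
Set (4)·t + (-12) = 12  ⇒  (4)·t = 24  ⇒  t = 6.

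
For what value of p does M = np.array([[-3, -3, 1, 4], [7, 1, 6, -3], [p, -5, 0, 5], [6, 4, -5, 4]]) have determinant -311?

Expanding along the row containing p, det(M) is linear in p: det(M) = (-159)·p + (-1265).
Set (-159)·p + (-1265) = -311  ⇒  (-159)·p = 954  ⇒  p = -6.

-6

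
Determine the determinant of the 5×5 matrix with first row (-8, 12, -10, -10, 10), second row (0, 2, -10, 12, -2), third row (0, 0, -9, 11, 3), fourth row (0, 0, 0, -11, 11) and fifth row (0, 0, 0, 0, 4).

The matrix is upper triangular, so the determinant is the product of the diagonal entries:
det = (-8) · (2) · (-9) · (-11) · (4) = -6336

-6336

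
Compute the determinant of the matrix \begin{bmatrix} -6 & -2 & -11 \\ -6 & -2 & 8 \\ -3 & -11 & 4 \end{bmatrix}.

Expand along row 1:
  + (-6) · |-2 8; -11 4| = (-6)·(-8 − (-88)) = -480
  − (-2) · |-6 8; -3 4| = −(-2)·(-24 − (-24)) = 0
  + (-11) · |-6 -2; -3 -11| = (-11)·(66 − 6) = -660
Sum: (-480) + (0) + (-660) = -1140

-1140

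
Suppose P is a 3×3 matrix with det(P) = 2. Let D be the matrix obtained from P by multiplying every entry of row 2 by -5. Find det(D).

Scaling one row by -5 multiplies the determinant by -5.
det(D) = (-5)·(2) = -10

-10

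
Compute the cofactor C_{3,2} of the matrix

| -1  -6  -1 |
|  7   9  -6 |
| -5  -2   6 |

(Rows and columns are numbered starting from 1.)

-13

Delete row 3 and column 2; the remaining 2×2 submatrix is [-1 -1; 7 -6].
Its determinant is (-1)·(-6) − (-1)·7 = 13.
The cofactor carries sign (−1)^(3+2) = −1, so C_{3,2} = −(13) = -13.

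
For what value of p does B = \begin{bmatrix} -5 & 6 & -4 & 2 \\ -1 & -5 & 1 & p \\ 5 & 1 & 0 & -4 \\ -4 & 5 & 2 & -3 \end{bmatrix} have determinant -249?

p = 5

Expanding along the row containing p, det(B) is linear in p: det(B) = (-186)·p + (681).
Set (-186)·p + (681) = -249  ⇒  (-186)·p = -930  ⇒  p = 5.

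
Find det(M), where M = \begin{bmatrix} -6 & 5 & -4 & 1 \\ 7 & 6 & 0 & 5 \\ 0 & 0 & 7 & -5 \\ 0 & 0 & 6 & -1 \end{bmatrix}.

-1633

M is block upper-triangular with a 2×2 block and a 2×2 block on the diagonal, so its determinant equals the product of the determinants of the diagonal blocks.
det of the 2×2 block = -71
det of the 2×2 block = 23
det = (-71)·(23) = -1633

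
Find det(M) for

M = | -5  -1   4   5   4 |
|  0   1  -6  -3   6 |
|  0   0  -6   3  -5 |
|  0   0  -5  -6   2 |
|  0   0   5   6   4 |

M is block upper-triangular with a 2×2 block and a 3×3 block on the diagonal, so its determinant equals the product of the determinants of the diagonal blocks.
det of the 2×2 block = -5
det of the 3×3 block = 306
det = (-5)·(306) = -1530

The determinant is -1530.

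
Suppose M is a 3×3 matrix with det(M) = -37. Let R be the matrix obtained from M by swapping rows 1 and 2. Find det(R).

37

Swapping two rows multiplies the determinant by −1.
det(R) = (-1)·(-37) = 37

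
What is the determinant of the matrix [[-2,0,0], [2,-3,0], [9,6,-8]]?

The matrix is lower triangular, so the determinant is the product of the diagonal entries:
det = (-2) · (-3) · (-8) = -48

-48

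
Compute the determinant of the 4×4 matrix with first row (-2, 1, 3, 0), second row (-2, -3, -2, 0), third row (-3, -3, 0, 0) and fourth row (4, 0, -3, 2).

Expand along column 4 (it has 3 zeros):
  + (2) · M_44   where M_44 = det([-2 1 3; -2 -3 -2; -3 -3 0]) = 9
det = (+1)·(2)·(9) = 18

The determinant is 18.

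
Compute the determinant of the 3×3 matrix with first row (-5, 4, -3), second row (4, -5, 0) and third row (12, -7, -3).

The determinant is -123.

Expand along column 3:
  + (-3) · |4 -5; 12 -7| = (-3)·(-28 − (-60)) = -96
  + (-3) · |-5 4; 4 -5| = (-3)·(25 − 16) = -27
Sum: (-96) + (-27) = -123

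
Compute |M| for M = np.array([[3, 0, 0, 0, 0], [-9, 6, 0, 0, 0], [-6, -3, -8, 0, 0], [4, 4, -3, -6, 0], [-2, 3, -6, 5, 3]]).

The determinant is 2592.

M is lower triangular, so det(M) is the product of the diagonal entries:
det = (3) · (6) · (-8) · (-6) · (3) = 2592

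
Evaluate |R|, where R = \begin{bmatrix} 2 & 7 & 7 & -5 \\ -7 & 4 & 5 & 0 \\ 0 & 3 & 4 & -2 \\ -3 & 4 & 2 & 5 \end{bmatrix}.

Expand along row 2 (it has 1 zero):
  − (-7) · M_21   where M_21 = det([7 7 -5; 3 4 -2; 4 2 5]) = 57
  + (4) · M_22   where M_22 = det([2 7 -5; 0 4 -2; -3 2 5]) = 30
  − (5) · M_23   where M_23 = det([2 7 -5; 0 3 -2; -3 4 5]) = 43
det = (-1)·(-7)·(57) + (+1)·(4)·(30) + (-1)·(5)·(43) = 304

304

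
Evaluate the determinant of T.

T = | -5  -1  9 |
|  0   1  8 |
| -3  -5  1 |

Expand along row 2:
  + 1 · |-5 9; -3 1| = 1·(-5 − (-27)) = 22
  − 8 · |-5 -1; -3 -5| = −8·(25 − 3) = -176
Sum: (22) + (-176) = -154

The determinant is -154.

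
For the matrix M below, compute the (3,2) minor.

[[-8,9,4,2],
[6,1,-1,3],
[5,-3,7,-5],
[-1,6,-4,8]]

-286

Delete row 3 and column 2; the remaining 3×3 submatrix is [-8 4 2; 6 -1 3; -1 -4 8].
Its determinant is -286.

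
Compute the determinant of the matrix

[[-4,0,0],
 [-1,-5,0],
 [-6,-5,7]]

The matrix is lower triangular, so the determinant is the product of the diagonal entries:
det = (-4) · (-5) · (7) = 140

140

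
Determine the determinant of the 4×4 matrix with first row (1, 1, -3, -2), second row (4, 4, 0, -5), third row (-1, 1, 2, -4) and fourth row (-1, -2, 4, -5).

Expand along row 2 (it has 1 zero):
  − (4) · M_21   where M_21 = det([1 -3 -2; 1 2 -4; -2 4 -5]) = -49
  + (4) · M_22   where M_22 = det([1 -3 -2; -1 2 -4; -1 4 -5]) = 13
  + (-5) · M_24   where M_24 = det([1 1 -3; -1 1 2; -1 -2 4]) = 1
det = (-1)·(4)·(-49) + (+1)·(4)·(13) + (+1)·(-5)·(1) = 243

243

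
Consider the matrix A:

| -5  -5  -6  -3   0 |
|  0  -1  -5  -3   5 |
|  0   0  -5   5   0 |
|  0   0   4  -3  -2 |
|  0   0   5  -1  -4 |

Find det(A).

-100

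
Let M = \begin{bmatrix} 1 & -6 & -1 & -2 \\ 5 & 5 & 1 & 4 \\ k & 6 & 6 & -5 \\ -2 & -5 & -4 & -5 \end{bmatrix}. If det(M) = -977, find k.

Expanding along the column containing k, det(M) is linear in k: det(M) = (-41)·k + (-1182).
Set (-41)·k + (-1182) = -977  ⇒  (-41)·k = 205  ⇒  k = -5.

k = -5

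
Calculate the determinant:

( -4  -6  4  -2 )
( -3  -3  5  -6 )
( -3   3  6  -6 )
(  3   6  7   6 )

1242

Expand along row 1:
  + (-4) · M_11   where M_11 = det([-3 5 -6; 3 6 -6; 6 7 6]) = -414
  − (-6) · M_12   where M_12 = det([-3 5 -6; -3 6 -6; 3 7 6]) = 0
  + (4) · M_13   where M_13 = det([-3 -3 -6; -3 3 -6; 3 6 6]) = 0
  − (-2) · M_14   where M_14 = det([-3 -3 5; -3 3 6; 3 6 7]) = -207
det = (+1)·(-4)·(-414) + (-1)·(-6)·(0) + (+1)·(4)·(0) + (-1)·(-2)·(-207) = 1242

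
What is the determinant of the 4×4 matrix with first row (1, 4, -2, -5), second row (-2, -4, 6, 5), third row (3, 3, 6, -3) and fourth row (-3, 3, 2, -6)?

Expand along row 1:
  + (1) · M_11   where M_11 = det([-4 6 5; 3 6 -3; 3 2 -6]) = 114
  − (4) · M_12   where M_12 = det([-2 6 5; 3 6 -3; -3 2 -6]) = 342
  + (-2) · M_13   where M_13 = det([-2 -4 5; 3 3 -3; -3 3 -6]) = 0
  − (-5) · M_14   where M_14 = det([-2 -4 6; 3 3 6; -3 3 2]) = 228
det = (+1)·(1)·(114) + (-1)·(4)·(342) + (+1)·(-2)·(0) + (-1)·(-5)·(228) = -114

The determinant is -114.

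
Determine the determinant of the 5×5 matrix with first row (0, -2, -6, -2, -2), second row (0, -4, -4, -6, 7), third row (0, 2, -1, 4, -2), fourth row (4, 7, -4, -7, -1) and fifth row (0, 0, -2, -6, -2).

2352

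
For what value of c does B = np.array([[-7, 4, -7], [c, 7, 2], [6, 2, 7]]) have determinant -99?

c = 3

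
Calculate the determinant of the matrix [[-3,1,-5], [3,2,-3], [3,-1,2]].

The determinant is 27.

Expand along row 1:
  + (-3) · |2 -3; -1 2| = (-3)·(4 − 3) = -3
  − 1 · |3 -3; 3 2| = −1·(6 − (-9)) = -15
  + (-5) · |3 2; 3 -1| = (-5)·(-3 − 6) = 45
Sum: (-3) + (-15) + (45) = 27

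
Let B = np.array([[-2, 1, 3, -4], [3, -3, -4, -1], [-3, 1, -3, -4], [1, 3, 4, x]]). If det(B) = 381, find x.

x = -2

Expanding along the column containing x, det(B) is linear in x: det(B) = (-23)·x + (335).
Set (-23)·x + (335) = 381  ⇒  (-23)·x = 46  ⇒  x = -2.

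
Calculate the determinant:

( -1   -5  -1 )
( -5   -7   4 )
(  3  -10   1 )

-189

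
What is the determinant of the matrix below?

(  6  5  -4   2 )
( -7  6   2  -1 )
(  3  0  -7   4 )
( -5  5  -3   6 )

-1626

Expand along row 3 (it has 1 zero):
  + (3) · M_31   where M_31 = det([5 -4 2; 6 2 -1; 5 -3 6]) = 153
  + (-7) · M_33   where M_33 = det([6 5 2; -7 6 -1; -5 5 6]) = 471
  − (4) · M_34   where M_34 = det([6 5 -4; -7 6 2; -5 5 -3]) = -303
det = (+1)·(3)·(153) + (+1)·(-7)·(471) + (-1)·(4)·(-303) = -1626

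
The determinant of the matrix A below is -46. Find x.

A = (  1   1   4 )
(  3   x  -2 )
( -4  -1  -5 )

Expanding along the row containing x, det(A) is linear in x: det(A) = (11)·x + (9).
Set (11)·x + (9) = -46  ⇒  (11)·x = -55  ⇒  x = -5.

x = -5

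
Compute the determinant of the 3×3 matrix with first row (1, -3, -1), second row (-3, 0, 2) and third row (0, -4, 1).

-13

Expand along row 2:
  − (-3) · |-3 -1; -4 1| = −(-3)·(-3 − 4) = -21
  − 2 · |1 -3; 0 -4| = −2·(-4 − 0) = 8
Sum: (-21) + (8) = -13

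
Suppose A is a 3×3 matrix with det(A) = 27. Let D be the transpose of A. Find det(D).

det(Aᵀ) = det(A).
det(D) = (1)·(27) = 27

The determinant is 27.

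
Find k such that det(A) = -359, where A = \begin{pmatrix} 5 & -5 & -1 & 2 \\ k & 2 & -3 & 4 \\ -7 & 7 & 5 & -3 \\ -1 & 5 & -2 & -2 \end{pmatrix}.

k = 7

Expanding along the row containing k, det(A) is linear in k: det(A) = (-3)·k + (-338).
Set (-3)·k + (-338) = -359  ⇒  (-3)·k = -21  ⇒  k = 7.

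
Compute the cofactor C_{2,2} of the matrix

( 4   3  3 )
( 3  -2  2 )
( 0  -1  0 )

Delete row 2 and column 2; the remaining 2×2 submatrix is [4 3; 0 0].
Its determinant is 4·0 − 3·0 = 0.
The cofactor carries sign (−1)^(2+2) = +1, so C_{2,2} = +(0) = 0.

The cofactor is 0.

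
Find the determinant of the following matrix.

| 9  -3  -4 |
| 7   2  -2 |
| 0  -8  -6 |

The determinant is -154.

Expand along column 1:
  + 9 · |2 -2; -8 -6| = 9·(-12 − 16) = -252
  − 7 · |-3 -4; -8 -6| = −7·(18 − 32) = 98
Sum: (-252) + (98) = -154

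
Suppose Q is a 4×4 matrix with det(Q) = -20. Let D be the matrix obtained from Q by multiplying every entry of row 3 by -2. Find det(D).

Scaling one row by -2 multiplies the determinant by -2.
det(D) = (-2)·(-20) = 40

40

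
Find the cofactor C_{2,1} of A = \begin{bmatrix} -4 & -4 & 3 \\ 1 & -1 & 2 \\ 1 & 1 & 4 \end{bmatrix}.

19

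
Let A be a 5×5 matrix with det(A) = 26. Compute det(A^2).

det(A^2) = (det A)^2 = (26)^2 = 676

676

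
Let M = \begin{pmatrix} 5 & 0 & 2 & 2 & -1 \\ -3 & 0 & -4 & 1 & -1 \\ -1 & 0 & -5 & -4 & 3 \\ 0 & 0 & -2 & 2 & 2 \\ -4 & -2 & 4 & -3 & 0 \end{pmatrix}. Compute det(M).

|M| = 700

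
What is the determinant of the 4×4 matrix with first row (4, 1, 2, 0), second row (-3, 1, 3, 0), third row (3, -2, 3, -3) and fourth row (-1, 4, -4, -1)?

-363

Expand along column 4 (it has 2 zeros):
  − (-3) · M_34   where M_34 = det([4 1 2; -3 1 3; -1 4 -4]) = -101
  + (-1) · M_44   where M_44 = det([4 1 2; -3 1 3; 3 -2 3]) = 60
det = (-1)·(-3)·(-101) + (+1)·(-1)·(60) = -363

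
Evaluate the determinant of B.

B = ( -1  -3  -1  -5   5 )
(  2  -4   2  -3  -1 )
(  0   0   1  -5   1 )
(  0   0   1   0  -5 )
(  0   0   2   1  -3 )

|B| = 410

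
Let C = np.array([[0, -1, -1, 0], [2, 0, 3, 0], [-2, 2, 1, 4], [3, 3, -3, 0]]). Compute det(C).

Expand along column 4 (it has 3 zeros):
  − (4) · M_34   where M_34 = det([0 -1 -1; 2 0 3; 3 3 -3]) = -21
det = (-1)·(4)·(-21) = 84

84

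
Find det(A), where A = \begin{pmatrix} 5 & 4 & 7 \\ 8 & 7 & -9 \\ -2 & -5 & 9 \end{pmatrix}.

-308

Expand along column 1:
  + 5 · |7 -9; -5 9| = 5·(63 − 45) = 90
  − 8 · |4 7; -5 9| = −8·(36 − (-35)) = -568
  + (-2) · |4 7; 7 -9| = (-2)·(-36 − 49) = 170
Sum: (90) + (-568) + (170) = -308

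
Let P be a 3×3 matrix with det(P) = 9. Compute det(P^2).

The determinant is 81.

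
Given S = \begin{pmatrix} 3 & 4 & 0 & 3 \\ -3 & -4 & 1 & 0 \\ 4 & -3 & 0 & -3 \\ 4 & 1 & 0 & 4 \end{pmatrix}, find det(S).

Expand along column 3 (it has 3 zeros):
  − (1) · M_23   where M_23 = det([3 4 3; 4 -3 -3; 4 1 4]) = -91
det = (-1)·(1)·(-91) = 91

|S| = 91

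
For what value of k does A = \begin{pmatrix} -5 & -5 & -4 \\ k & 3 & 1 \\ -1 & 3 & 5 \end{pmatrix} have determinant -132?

Expanding along the row containing k, det(A) is linear in k: det(A) = (13)·k + (-67).
Set (13)·k + (-67) = -132  ⇒  (13)·k = -65  ⇒  k = -5.

-5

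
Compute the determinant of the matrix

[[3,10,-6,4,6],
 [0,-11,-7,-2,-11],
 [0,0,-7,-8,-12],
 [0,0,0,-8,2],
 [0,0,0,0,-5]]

The determinant is 9240.

The matrix is upper triangular, so the determinant is the product of the diagonal entries:
det = (3) · (-11) · (-7) · (-8) · (-5) = 9240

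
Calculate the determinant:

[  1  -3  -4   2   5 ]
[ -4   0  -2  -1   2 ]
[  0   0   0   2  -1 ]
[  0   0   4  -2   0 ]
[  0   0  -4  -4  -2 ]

The determinant is -480.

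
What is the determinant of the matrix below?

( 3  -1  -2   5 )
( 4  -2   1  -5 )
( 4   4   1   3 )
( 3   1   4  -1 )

-592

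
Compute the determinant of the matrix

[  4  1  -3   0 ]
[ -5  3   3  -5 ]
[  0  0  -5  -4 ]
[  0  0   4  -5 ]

697

The matrix is block upper-triangular with a 2×2 block and a 2×2 block on the diagonal, so its determinant equals the product of the determinants of the diagonal blocks.
det of the 2×2 block = 17
det of the 2×2 block = 41
det = (17)·(41) = 697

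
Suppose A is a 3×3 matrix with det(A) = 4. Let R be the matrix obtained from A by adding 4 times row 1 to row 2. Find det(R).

det(R) = 4

Adding a multiple of one row to another leaves the determinant unchanged.
det(R) = (1)·(4) = 4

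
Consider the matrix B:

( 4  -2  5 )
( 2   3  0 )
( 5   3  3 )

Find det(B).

The determinant is 3.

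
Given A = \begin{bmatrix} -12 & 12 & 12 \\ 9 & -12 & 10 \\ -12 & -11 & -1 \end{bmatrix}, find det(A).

-5712

Expand along column 1:
  + (-12) · |-12 10; -11 -1| = (-12)·(12 − (-110)) = -1464
  − 9 · |12 12; -11 -1| = −9·(-12 − (-132)) = -1080
  + (-12) · |12 12; -12 10| = (-12)·(120 − (-144)) = -3168
Sum: (-1464) + (-1080) + (-3168) = -5712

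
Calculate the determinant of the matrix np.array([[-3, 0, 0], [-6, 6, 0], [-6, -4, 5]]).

The matrix is lower triangular, so the determinant is the product of the diagonal entries:
det = (-3) · (6) · (5) = -90

-90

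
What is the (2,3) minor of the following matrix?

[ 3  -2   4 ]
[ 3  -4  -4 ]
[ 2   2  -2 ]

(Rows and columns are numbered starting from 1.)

Delete row 2 and column 3; the remaining 2×2 submatrix is [3 -2; 2 2].
Its determinant is 3·2 − (-2)·2 = 10.

10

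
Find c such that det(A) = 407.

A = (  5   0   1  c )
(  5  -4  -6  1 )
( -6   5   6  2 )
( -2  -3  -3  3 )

Expanding along the row containing c, det(A) is linear in c: det(A) = (33)·c + (242).
Set (33)·c + (242) = 407  ⇒  (33)·c = 165  ⇒  c = 5.

c = 5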